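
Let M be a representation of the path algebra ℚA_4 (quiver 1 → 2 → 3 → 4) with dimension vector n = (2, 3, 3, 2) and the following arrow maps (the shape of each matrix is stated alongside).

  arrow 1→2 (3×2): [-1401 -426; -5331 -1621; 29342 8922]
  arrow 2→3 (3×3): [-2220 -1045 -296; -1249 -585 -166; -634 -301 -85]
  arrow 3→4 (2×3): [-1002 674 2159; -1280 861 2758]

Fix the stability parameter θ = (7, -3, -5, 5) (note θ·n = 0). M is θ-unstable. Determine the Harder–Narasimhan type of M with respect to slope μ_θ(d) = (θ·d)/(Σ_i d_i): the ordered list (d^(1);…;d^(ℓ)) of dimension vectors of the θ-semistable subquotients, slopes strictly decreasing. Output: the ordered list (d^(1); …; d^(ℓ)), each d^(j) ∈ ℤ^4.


Barcode: M ≅ I[1,4]^2, I[2,3]. HN layers by μ_θ (3 steps, strictly decreasing):
  μ^(1)=5; μ^(2)=-1/3; μ^(3)=-4

((0, 0, 0, 2); (2, 2, 2, 0); (0, 1, 1, 0))


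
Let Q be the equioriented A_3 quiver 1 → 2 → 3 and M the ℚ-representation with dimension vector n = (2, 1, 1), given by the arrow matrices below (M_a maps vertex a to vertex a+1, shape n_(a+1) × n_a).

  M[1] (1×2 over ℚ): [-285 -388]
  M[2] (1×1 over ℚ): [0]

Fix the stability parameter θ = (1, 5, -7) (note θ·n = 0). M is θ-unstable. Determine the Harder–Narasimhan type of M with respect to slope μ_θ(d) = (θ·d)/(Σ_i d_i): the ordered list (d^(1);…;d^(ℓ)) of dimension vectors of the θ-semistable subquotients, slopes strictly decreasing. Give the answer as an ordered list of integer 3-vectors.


Barcode: M ≅ I[1,1], I[1,2], I[3,3]. HN layers by μ_θ (3 steps, strictly decreasing):
  μ^(1)=5; μ^(2)=1; μ^(3)=-7

((0, 1, 0); (2, 0, 0); (0, 0, 1))


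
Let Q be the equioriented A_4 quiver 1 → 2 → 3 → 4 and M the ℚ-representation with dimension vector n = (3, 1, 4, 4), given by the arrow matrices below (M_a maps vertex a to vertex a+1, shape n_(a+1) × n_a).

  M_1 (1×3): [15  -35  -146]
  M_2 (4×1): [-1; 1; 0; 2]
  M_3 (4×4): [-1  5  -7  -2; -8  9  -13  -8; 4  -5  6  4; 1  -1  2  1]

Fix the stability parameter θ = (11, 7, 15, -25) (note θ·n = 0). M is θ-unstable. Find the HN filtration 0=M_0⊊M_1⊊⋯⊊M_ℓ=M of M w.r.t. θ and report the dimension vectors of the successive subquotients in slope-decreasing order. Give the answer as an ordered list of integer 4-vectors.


Barcode: M ≅ I[1,1]^2, I[1,4], I[3,4]^3. HN layers by μ_θ (3 steps, strictly decreasing):
  μ^(1)=11; μ^(2)=2; μ^(3)=-5

((2, 0, 0, 0); (1, 1, 1, 1); (0, 0, 3, 3))


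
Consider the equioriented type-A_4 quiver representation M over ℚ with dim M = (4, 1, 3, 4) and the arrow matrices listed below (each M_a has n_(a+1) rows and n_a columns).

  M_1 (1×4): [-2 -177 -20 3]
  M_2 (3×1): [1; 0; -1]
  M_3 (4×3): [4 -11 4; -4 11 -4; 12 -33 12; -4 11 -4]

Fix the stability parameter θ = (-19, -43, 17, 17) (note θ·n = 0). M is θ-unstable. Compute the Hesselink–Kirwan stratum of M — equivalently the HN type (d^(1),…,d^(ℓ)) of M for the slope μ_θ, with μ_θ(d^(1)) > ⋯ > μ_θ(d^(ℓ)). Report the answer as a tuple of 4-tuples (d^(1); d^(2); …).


Via rank(M_{q-1}∘⋯∘M_p): M ≅ I[1,1]^3, I[1,3], I[3,3], I[3,4], I[4,4]^3.
μ_θ-semistable layers: μ^(1)=17; μ^(2)=-19; μ^(3)=-31

((0, 0, 3, 4); (3, 0, 0, 0); (1, 1, 0, 0))


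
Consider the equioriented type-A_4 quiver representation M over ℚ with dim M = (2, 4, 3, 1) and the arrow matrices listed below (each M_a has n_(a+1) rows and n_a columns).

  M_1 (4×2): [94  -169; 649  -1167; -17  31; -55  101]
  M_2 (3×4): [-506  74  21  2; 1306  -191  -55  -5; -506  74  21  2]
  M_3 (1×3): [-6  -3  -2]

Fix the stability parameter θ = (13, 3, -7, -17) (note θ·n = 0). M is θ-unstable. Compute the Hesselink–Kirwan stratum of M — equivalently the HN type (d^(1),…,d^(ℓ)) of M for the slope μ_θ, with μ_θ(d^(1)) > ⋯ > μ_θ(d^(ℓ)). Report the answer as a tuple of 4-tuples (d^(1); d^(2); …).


Via rank(M_{q-1}∘⋯∘M_p): M ≅ I[1,2], I[1,4], I[2,2], I[2,3], I[3,3].
μ_θ-semistable layers: μ^(1)=8; μ^(2)=3; μ^(3)=-2; μ^(4)=-7

((1, 1, 0, 0); (0, 1, 0, 0); (1, 2, 2, 1); (0, 0, 1, 0))


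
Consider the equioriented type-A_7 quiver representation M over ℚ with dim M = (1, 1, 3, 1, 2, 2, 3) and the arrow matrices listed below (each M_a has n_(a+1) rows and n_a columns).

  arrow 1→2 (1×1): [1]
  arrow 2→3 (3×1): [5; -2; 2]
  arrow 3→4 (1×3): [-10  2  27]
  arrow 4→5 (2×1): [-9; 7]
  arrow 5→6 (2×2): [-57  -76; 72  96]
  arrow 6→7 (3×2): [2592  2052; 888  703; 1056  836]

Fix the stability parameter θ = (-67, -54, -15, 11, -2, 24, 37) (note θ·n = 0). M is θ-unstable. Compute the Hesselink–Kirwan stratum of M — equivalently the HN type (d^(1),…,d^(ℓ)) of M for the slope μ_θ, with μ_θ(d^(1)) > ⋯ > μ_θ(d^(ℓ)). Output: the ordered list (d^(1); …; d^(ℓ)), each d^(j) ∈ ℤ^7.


Barcode: M ≅ I[1,3], I[3,3], I[3,6], I[5,5], I[6,7], I[7,7]^2. HN layers by μ_θ (7 steps, strictly decreasing):
  μ^(1)=37; μ^(2)=24; μ^(3)=9/2; μ^(4)=-2; μ^(5)=-15; μ^(6)=-54; μ^(7)=-67

((0, 0, 0, 0, 0, 0, 3); (0, 0, 0, 0, 0, 2, 0); (0, 0, 0, 1, 1, 0, 0); (0, 0, 0, 0, 1, 0, 0); (0, 0, 3, 0, 0, 0, 0); (0, 1, 0, 0, 0, 0, 0); (1, 0, 0, 0, 0, 0, 0))


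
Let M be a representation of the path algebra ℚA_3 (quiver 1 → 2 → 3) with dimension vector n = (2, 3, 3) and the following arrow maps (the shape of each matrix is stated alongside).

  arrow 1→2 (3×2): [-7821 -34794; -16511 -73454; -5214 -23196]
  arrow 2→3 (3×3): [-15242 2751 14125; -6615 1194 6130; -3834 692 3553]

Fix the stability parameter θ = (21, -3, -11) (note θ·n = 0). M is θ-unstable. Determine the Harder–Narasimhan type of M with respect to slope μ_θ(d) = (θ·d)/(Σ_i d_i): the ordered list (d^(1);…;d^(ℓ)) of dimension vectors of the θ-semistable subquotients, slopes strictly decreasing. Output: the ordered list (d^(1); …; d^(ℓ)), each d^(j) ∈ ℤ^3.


Via rank(M_{q-1}∘⋯∘M_p): M ≅ I[1,1], I[1,3], I[2,3]^2.
μ_θ-semistable layers: μ^(1)=21; μ^(2)=7/3; μ^(3)=-7

((1, 0, 0); (1, 1, 1); (0, 2, 2))


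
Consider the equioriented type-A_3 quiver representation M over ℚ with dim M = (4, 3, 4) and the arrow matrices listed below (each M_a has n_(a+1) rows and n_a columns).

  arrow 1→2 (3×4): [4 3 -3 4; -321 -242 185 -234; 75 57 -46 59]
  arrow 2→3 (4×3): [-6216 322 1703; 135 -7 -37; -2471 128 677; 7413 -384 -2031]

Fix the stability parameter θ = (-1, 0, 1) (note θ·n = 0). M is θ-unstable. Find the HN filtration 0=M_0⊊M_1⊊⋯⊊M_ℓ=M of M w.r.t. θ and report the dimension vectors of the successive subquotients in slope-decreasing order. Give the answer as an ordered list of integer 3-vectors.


Barcode: M ≅ I[1,1], I[1,3]^3, I[3,3]. HN layers by μ_θ (3 steps, strictly decreasing):
  μ^(1)=1; μ^(2)=0; μ^(3)=-1

((0, 0, 4); (0, 3, 0); (4, 0, 0))


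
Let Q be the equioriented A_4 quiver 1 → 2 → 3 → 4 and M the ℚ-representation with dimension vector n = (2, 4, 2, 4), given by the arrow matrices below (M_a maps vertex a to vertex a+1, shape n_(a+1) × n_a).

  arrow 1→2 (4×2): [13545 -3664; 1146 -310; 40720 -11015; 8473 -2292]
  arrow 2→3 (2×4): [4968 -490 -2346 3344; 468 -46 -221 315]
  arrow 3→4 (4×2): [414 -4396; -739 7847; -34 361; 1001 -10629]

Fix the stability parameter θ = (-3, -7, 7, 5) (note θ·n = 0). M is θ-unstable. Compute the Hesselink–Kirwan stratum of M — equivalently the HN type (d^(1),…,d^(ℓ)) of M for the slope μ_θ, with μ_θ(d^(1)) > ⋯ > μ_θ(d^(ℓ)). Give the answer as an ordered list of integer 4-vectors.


Via rank(M_{q-1}∘⋯∘M_p): M ≅ I[1,4]^2, I[2,2]^2, I[4,4]^2.
μ_θ-semistable layers: μ^(1)=6; μ^(2)=5; μ^(3)=-5; μ^(4)=-7

((0, 0, 2, 2); (0, 0, 0, 2); (2, 2, 0, 0); (0, 2, 0, 0))


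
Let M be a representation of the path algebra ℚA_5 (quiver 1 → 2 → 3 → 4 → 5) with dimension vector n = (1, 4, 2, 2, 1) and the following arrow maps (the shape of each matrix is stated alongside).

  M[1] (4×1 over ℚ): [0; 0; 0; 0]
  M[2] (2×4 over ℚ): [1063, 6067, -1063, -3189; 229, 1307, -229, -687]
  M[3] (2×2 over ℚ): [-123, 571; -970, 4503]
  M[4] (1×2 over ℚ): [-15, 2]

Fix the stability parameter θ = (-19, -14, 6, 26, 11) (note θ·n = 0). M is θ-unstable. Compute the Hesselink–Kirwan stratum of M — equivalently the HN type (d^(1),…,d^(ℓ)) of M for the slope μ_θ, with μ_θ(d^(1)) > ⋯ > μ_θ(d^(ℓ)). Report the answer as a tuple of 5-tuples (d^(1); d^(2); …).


Interval decomposition of M: I[1,1], I[2,2]^2, I[2,4], I[2,5].
HN type (ℓ=5): μ^(1)=26; μ^(2)=37/2; μ^(3)=6; μ^(4)=-14; μ^(5)=-19

((0, 0, 0, 1, 0); (0, 0, 0, 1, 1); (0, 0, 2, 0, 0); (0, 4, 0, 0, 0); (1, 0, 0, 0, 0))


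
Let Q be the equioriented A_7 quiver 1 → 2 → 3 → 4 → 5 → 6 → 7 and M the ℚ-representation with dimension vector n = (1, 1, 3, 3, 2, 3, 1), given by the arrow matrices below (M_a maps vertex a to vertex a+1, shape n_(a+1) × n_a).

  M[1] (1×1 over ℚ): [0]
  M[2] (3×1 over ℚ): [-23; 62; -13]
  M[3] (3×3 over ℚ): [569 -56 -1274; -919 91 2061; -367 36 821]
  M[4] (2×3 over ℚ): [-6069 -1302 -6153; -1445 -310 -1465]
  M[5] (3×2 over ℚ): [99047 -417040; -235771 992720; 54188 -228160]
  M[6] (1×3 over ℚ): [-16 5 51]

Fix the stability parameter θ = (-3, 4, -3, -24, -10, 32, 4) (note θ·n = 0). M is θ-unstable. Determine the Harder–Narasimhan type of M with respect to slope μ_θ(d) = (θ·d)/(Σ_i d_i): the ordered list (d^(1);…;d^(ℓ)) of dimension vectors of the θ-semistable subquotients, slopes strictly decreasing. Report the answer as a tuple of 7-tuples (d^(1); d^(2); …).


Interval decomposition of M: I[1,1], I[2,7], I[3,4]^2, I[5,5], I[6,6]^2.
HN type (ℓ=6): μ^(1)=32; μ^(2)=18; μ^(3)=-3; μ^(4)=-33/4; μ^(5)=-10; μ^(6)=-27/2

((0, 0, 0, 0, 0, 2, 0); (0, 0, 0, 0, 0, 1, 1); (1, 0, 0, 0, 0, 0, 0); (0, 1, 1, 1, 1, 0, 0); (0, 0, 0, 0, 1, 0, 0); (0, 0, 2, 2, 0, 0, 0))


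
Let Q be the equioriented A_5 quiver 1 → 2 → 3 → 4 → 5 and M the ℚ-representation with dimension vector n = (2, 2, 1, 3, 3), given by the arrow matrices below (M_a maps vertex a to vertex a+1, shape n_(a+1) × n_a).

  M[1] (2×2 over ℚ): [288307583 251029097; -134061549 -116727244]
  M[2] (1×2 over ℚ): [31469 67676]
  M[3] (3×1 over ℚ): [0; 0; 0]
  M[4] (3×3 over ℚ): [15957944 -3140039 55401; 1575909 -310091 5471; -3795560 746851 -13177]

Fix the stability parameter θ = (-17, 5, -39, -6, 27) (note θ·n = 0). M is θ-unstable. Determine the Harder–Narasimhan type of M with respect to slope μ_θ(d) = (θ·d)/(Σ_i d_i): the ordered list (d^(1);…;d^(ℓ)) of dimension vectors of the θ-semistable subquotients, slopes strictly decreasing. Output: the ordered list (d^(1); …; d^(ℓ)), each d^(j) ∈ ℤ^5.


Via rank(M_{q-1}∘⋯∘M_p): M ≅ I[1,2], I[1,3], I[4,5]^3.
μ_θ-semistable layers: μ^(1)=27; μ^(2)=5; μ^(3)=-6; μ^(4)=-17

((0, 0, 0, 0, 3); (0, 1, 0, 0, 0); (0, 0, 0, 3, 0); (2, 1, 1, 0, 0))


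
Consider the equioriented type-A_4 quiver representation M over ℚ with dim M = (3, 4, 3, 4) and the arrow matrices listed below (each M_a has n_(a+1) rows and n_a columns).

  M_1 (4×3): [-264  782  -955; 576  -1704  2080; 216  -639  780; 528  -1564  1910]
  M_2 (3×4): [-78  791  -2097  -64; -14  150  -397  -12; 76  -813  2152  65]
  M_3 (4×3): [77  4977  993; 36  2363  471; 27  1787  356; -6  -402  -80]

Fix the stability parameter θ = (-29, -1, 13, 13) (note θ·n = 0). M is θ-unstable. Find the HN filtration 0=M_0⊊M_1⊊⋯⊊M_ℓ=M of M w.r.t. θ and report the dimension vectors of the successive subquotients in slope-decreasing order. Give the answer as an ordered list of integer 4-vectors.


Interval decomposition of M: I[1,1], I[1,4]^2, I[2,2], I[2,4], I[4,4].
HN type (ℓ=3): μ^(1)=13; μ^(2)=-1; μ^(3)=-29

((0, 0, 3, 4); (0, 4, 0, 0); (3, 0, 0, 0))


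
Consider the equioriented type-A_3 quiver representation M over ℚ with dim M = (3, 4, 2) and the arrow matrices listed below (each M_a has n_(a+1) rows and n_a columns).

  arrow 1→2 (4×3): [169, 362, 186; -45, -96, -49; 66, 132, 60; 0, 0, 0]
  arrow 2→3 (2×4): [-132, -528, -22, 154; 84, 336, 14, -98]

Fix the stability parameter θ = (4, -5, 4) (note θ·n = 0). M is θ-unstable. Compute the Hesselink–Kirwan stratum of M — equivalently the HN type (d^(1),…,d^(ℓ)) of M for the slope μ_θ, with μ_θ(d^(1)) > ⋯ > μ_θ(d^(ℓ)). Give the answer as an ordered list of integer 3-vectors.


Via rank(M_{q-1}∘⋯∘M_p): M ≅ I[1,1], I[1,2]^2, I[2,2], I[2,3], I[3,3].
μ_θ-semistable layers: μ^(1)=4; μ^(2)=-1/2; μ^(3)=-5

((1, 0, 2); (2, 2, 0); (0, 2, 0))


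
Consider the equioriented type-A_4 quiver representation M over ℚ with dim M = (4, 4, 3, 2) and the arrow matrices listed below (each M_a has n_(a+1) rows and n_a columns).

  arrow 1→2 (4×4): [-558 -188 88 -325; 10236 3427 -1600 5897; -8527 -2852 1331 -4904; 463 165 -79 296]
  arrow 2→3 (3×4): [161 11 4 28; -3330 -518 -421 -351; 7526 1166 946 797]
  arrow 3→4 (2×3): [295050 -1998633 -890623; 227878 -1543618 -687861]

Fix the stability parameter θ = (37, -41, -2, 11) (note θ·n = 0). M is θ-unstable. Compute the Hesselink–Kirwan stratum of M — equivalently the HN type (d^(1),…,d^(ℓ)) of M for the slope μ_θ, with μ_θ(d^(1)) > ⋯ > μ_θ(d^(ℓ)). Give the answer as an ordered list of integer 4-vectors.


Interval decomposition of M: I[1,2], I[1,3], I[1,4]^2.
HN type (ℓ=2): μ^(1)=11; μ^(2)=-2

((0, 0, 0, 2); (4, 4, 3, 0))


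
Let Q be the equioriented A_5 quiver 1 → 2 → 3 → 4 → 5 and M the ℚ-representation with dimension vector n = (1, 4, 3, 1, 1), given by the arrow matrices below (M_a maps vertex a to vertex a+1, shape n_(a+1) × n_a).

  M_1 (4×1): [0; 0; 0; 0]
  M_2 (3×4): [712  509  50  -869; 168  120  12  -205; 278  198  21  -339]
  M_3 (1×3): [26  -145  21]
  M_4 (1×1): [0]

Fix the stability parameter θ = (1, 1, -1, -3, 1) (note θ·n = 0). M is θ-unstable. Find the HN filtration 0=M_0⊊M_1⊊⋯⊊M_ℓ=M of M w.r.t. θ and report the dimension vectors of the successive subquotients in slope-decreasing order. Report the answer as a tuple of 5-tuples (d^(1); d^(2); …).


Barcode: M ≅ I[1,1], I[2,2], I[2,3]^2, I[2,4], I[5,5]. HN layers by μ_θ (3 steps, strictly decreasing):
  μ^(1)=1; μ^(2)=0; μ^(3)=-1

((1, 1, 0, 0, 1); (0, 2, 2, 0, 0); (0, 1, 1, 1, 0))


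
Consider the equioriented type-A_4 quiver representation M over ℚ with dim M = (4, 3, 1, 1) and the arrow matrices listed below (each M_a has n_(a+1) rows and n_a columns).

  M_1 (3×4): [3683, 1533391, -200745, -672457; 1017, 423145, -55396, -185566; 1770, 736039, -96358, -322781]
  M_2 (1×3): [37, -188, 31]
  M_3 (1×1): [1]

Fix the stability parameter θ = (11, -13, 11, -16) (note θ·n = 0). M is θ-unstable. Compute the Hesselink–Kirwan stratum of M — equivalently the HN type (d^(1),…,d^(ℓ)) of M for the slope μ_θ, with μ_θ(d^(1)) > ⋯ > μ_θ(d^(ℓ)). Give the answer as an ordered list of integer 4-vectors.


Via rank(M_{q-1}∘⋯∘M_p): M ≅ I[1,1], I[1,2]^2, I[1,4].
μ_θ-semistable layers: μ^(1)=11; μ^(2)=-1; μ^(3)=-7/4

((1, 0, 0, 0); (2, 2, 0, 0); (1, 1, 1, 1))


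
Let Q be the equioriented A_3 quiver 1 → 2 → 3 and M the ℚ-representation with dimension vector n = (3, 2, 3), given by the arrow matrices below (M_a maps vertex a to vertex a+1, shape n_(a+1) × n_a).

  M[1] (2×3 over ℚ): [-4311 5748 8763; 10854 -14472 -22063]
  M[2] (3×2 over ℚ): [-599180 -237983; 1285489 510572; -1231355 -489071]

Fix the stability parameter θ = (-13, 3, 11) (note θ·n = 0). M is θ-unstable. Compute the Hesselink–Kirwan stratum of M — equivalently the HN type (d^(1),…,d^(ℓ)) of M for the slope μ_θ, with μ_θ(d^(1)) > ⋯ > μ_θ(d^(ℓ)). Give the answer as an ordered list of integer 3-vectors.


Barcode: M ≅ I[1,1], I[1,3]^2, I[3,3]. HN layers by μ_θ (3 steps, strictly decreasing):
  μ^(1)=11; μ^(2)=3; μ^(3)=-13

((0, 0, 3); (0, 2, 0); (3, 0, 0))


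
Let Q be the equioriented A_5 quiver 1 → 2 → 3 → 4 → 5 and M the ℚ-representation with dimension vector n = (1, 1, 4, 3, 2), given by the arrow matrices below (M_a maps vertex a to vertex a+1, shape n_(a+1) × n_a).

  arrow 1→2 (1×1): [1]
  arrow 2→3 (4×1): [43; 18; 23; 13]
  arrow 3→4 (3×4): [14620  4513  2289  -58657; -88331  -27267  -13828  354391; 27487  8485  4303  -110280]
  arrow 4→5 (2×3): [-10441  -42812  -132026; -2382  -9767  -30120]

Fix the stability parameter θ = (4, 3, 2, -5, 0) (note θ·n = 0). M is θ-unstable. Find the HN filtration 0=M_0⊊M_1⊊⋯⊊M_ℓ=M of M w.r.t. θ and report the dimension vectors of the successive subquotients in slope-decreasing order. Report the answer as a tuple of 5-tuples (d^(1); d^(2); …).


Via rank(M_{q-1}∘⋯∘M_p): M ≅ I[1,3], I[3,4], I[3,5]^2.
μ_θ-semistable layers: μ^(1)=3; μ^(2)=0; μ^(3)=-3/2

((1, 1, 1, 0, 0); (0, 0, 0, 0, 2); (0, 0, 3, 3, 0))


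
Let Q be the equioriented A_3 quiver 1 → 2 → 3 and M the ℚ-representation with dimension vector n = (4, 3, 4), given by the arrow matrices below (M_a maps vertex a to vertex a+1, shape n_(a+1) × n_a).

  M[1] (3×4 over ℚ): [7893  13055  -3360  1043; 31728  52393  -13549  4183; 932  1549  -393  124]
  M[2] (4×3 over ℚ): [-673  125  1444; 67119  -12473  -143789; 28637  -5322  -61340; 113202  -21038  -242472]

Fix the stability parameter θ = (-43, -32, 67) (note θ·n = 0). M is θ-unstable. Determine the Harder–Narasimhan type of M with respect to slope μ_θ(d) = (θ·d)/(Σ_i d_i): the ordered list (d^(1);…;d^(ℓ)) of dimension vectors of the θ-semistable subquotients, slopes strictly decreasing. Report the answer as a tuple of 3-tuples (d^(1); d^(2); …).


Barcode: M ≅ I[1,1], I[1,3]^3, I[3,3]. HN layers by μ_θ (3 steps, strictly decreasing):
  μ^(1)=67; μ^(2)=-32; μ^(3)=-43

((0, 0, 4); (0, 3, 0); (4, 0, 0))


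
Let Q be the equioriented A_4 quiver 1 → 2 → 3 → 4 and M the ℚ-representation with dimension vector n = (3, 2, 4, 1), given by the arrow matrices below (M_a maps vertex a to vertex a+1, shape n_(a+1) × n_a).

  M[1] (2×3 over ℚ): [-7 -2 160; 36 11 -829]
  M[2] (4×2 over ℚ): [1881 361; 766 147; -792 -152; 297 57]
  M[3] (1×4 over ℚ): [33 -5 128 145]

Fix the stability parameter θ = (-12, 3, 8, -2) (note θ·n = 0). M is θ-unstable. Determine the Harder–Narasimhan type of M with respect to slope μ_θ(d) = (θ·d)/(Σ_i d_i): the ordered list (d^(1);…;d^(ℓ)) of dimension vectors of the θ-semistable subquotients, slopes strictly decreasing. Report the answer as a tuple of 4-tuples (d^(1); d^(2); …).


Via rank(M_{q-1}∘⋯∘M_p): M ≅ I[1,1], I[1,3], I[1,4], I[3,3]^2.
μ_θ-semistable layers: μ^(1)=8; μ^(2)=3; μ^(3)=-12

((0, 0, 3, 0); (0, 2, 1, 1); (3, 0, 0, 0))


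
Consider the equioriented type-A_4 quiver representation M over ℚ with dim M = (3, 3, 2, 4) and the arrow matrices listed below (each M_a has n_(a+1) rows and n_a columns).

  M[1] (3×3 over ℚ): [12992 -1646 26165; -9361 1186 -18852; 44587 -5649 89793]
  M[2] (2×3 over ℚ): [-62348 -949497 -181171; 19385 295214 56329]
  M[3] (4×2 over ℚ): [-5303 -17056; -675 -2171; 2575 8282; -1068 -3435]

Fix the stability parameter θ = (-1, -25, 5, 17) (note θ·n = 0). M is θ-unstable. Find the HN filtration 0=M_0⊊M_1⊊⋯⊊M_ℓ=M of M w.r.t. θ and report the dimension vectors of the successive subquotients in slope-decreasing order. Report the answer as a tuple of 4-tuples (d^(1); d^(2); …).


Interval decomposition of M: I[1,2], I[1,4]^2, I[4,4]^2.
HN type (ℓ=3): μ^(1)=17; μ^(2)=5; μ^(3)=-13

((0, 0, 0, 4); (0, 0, 2, 0); (3, 3, 0, 0))


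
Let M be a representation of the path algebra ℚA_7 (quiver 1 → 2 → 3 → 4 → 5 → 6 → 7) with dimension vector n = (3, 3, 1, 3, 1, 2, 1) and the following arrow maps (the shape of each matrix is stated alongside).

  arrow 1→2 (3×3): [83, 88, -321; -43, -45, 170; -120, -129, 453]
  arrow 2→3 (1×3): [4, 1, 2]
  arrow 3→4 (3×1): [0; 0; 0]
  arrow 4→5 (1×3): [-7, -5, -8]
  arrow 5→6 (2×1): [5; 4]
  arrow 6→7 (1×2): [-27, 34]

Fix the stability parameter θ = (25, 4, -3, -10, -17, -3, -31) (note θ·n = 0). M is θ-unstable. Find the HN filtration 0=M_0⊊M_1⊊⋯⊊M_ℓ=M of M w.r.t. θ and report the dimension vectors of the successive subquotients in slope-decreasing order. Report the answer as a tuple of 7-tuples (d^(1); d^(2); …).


Barcode: M ≅ I[1,1], I[1,2], I[1,3], I[2,2], I[4,4]^2, I[4,7], I[6,6]. HN layers by μ_θ (7 steps, strictly decreasing):
  μ^(1)=25; μ^(2)=29/2; μ^(3)=26/3; μ^(4)=4; μ^(5)=-3; μ^(6)=-10; μ^(7)=-61/4

((1, 0, 0, 0, 0, 0, 0); (1, 1, 0, 0, 0, 0, 0); (1, 1, 1, 0, 0, 0, 0); (0, 1, 0, 0, 0, 0, 0); (0, 0, 0, 0, 0, 1, 0); (0, 0, 0, 2, 0, 0, 0); (0, 0, 0, 1, 1, 1, 1))


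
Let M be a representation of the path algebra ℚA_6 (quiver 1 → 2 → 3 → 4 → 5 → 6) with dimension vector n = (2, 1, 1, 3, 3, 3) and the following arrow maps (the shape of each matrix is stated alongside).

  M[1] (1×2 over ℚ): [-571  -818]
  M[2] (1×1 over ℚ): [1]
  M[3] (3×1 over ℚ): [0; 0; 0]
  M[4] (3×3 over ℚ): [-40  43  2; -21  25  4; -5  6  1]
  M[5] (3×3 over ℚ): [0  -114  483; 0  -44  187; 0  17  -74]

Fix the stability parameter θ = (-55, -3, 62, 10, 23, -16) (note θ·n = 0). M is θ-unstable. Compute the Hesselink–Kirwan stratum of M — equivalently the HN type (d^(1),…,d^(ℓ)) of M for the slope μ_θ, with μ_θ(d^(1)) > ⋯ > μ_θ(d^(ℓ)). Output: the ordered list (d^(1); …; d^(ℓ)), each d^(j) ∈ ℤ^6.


Interval decomposition of M: I[1,1], I[1,3], I[4,5], I[4,6]^2, I[6,6].
HN type (ℓ=7): μ^(1)=62; μ^(2)=23; μ^(3)=10; μ^(4)=17/3; μ^(5)=-3; μ^(6)=-16; μ^(7)=-55

((0, 0, 1, 0, 0, 0); (0, 0, 0, 0, 1, 0); (0, 0, 0, 1, 0, 0); (0, 0, 0, 2, 2, 2); (0, 1, 0, 0, 0, 0); (0, 0, 0, 0, 0, 1); (2, 0, 0, 0, 0, 0))


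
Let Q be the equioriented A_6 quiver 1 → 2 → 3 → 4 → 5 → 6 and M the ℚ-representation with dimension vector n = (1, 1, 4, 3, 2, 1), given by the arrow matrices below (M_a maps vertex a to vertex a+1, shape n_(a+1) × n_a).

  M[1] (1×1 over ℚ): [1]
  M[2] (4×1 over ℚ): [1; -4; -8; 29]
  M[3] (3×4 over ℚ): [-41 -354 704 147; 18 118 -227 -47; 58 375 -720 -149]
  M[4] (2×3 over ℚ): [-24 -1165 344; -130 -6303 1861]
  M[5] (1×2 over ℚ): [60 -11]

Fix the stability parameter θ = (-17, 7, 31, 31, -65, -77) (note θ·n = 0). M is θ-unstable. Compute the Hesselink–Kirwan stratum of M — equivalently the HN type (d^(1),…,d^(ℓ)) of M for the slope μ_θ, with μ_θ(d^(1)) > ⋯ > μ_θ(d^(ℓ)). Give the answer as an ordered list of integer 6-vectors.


Barcode: M ≅ I[1,5], I[3,3], I[3,4], I[3,6]. HN layers by μ_θ (4 steps, strictly decreasing):
  μ^(1)=31; μ^(2)=1; μ^(3)=-17; μ^(4)=-20

((0, 0, 2, 1, 0, 0); (0, 1, 1, 1, 1, 0); (1, 0, 0, 0, 0, 0); (0, 0, 1, 1, 1, 1))


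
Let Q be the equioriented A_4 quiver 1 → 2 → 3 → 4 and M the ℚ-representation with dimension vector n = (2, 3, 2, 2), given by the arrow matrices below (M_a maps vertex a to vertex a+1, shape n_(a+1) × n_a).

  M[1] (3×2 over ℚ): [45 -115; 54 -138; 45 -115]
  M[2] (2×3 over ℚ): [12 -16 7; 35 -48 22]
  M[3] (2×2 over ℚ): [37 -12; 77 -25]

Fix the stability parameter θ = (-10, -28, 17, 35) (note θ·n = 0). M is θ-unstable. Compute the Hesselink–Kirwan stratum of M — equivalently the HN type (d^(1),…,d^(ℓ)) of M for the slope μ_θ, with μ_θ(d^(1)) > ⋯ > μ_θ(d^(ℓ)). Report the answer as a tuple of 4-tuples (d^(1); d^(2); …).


Barcode: M ≅ I[1,1], I[1,4], I[2,2], I[2,4]. HN layers by μ_θ (5 steps, strictly decreasing):
  μ^(1)=35; μ^(2)=17; μ^(3)=-10; μ^(4)=-19; μ^(5)=-28

((0, 0, 0, 2); (0, 0, 2, 0); (1, 0, 0, 0); (1, 1, 0, 0); (0, 2, 0, 0))


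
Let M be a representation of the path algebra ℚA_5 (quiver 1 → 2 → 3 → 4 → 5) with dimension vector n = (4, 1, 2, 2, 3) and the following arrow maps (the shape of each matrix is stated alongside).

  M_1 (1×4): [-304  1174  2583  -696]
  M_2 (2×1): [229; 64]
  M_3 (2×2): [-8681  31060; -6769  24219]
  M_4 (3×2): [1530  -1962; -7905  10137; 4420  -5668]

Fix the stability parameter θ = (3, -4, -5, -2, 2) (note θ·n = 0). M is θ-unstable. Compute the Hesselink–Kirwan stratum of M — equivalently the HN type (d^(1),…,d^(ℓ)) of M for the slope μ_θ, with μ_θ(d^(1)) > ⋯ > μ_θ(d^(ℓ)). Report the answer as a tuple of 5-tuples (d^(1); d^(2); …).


Via rank(M_{q-1}∘⋯∘M_p): M ≅ I[1,1]^3, I[1,4], I[3,5], I[5,5]^2.
μ_θ-semistable layers: μ^(1)=3; μ^(2)=2; μ^(3)=-2; μ^(4)=-5

((3, 0, 0, 0, 0); (0, 0, 0, 0, 3); (1, 1, 1, 2, 0); (0, 0, 1, 0, 0))


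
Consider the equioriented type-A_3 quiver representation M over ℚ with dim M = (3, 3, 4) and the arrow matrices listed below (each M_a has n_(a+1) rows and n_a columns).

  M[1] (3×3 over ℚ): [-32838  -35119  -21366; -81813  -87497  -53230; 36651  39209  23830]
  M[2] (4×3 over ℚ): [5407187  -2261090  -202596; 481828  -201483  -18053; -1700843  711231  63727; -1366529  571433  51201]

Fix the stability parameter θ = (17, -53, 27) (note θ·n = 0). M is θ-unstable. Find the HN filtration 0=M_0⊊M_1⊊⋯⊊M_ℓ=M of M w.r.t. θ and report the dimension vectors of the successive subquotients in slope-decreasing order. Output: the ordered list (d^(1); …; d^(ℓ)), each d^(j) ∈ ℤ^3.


Barcode: M ≅ I[1,1], I[1,2], I[1,3], I[2,3], I[3,3]^2. HN layers by μ_θ (4 steps, strictly decreasing):
  μ^(1)=27; μ^(2)=17; μ^(3)=-18; μ^(4)=-53

((0, 0, 4); (1, 0, 0); (2, 2, 0); (0, 1, 0))


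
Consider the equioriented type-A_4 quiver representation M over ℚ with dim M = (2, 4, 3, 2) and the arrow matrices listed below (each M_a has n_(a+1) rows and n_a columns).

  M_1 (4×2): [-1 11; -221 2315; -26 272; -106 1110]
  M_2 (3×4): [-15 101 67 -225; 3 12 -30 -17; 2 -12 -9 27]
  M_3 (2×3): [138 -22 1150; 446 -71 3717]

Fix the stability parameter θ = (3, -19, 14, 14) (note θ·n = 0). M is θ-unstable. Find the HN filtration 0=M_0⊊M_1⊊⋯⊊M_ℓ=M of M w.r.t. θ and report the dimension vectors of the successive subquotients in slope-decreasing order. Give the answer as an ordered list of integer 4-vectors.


Via rank(M_{q-1}∘⋯∘M_p): M ≅ I[1,4]^2, I[2,2], I[2,3].
μ_θ-semistable layers: μ^(1)=14; μ^(2)=-8; μ^(3)=-19

((0, 0, 3, 2); (2, 2, 0, 0); (0, 2, 0, 0))


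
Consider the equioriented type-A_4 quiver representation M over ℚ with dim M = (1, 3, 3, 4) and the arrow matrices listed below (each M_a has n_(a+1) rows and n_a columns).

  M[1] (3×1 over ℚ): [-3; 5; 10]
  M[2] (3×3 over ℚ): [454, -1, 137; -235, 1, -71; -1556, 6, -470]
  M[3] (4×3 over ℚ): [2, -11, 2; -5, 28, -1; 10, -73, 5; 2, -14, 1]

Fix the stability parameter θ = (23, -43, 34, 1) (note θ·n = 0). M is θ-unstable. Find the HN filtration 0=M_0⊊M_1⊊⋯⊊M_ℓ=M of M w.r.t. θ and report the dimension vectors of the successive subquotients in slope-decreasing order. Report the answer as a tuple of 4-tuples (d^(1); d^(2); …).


Barcode: M ≅ I[1,4], I[2,2], I[2,4], I[3,4], I[4,4]. HN layers by μ_θ (4 steps, strictly decreasing):
  μ^(1)=35/2; μ^(2)=1; μ^(3)=-10; μ^(4)=-43

((0, 0, 3, 3); (0, 0, 0, 1); (1, 1, 0, 0); (0, 2, 0, 0))


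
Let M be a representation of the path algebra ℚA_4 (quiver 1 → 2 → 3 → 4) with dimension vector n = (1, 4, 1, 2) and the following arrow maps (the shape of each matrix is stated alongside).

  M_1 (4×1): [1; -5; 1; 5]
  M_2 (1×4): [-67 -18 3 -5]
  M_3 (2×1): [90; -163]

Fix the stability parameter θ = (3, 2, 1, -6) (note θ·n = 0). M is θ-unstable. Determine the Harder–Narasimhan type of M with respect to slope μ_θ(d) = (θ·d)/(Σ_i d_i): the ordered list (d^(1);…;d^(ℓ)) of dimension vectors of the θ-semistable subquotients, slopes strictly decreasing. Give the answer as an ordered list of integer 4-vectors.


Interval decomposition of M: I[1,4], I[2,2]^3, I[4,4].
HN type (ℓ=3): μ^(1)=2; μ^(2)=0; μ^(3)=-6

((0, 3, 0, 0); (1, 1, 1, 1); (0, 0, 0, 1))


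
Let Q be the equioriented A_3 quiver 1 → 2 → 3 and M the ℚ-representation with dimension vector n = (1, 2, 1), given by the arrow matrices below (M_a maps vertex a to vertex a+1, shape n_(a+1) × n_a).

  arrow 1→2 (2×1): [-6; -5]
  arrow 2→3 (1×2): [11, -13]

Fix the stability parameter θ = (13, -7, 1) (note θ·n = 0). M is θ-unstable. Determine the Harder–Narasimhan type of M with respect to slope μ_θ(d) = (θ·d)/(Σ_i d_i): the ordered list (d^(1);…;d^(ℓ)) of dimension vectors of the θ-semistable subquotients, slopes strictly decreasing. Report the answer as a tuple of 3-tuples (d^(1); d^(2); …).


Interval decomposition of M: I[1,3], I[2,2].
HN type (ℓ=2): μ^(1)=7/3; μ^(2)=-7

((1, 1, 1); (0, 1, 0))


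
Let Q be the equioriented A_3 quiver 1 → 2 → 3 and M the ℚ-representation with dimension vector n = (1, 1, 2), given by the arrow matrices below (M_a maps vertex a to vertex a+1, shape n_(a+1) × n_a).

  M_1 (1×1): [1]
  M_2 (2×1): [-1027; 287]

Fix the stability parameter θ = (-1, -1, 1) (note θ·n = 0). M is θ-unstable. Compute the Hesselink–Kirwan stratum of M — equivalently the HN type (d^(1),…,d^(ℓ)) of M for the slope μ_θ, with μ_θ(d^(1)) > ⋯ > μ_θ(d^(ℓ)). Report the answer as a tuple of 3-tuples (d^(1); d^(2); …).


Barcode: M ≅ I[1,3], I[3,3]. HN layers by μ_θ (2 steps, strictly decreasing):
  μ^(1)=1; μ^(2)=-1

((0, 0, 2); (1, 1, 0))


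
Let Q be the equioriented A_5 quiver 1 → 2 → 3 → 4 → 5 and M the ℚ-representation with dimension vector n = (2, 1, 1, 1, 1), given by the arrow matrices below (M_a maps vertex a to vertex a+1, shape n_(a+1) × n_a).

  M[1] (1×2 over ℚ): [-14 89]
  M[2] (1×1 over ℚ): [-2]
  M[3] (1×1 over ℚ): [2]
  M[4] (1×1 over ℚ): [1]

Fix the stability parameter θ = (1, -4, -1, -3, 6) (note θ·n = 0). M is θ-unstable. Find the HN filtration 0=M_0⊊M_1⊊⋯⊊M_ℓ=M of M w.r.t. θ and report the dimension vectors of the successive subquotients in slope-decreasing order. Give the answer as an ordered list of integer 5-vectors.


Barcode: M ≅ I[1,1], I[1,5]. HN layers by μ_θ (3 steps, strictly decreasing):
  μ^(1)=6; μ^(2)=1; μ^(3)=-7/4

((0, 0, 0, 0, 1); (1, 0, 0, 0, 0); (1, 1, 1, 1, 0))


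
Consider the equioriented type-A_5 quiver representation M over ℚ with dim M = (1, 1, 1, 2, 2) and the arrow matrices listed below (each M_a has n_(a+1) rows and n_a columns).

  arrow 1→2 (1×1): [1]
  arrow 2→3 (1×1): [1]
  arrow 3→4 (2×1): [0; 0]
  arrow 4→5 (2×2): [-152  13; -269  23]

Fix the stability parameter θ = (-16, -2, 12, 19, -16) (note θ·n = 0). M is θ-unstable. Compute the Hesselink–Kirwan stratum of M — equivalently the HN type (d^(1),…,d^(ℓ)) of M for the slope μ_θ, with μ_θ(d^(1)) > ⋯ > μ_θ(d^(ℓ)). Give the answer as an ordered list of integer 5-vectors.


Interval decomposition of M: I[1,3], I[4,5]^2.
HN type (ℓ=4): μ^(1)=12; μ^(2)=3/2; μ^(3)=-2; μ^(4)=-16

((0, 0, 1, 0, 0); (0, 0, 0, 2, 2); (0, 1, 0, 0, 0); (1, 0, 0, 0, 0))


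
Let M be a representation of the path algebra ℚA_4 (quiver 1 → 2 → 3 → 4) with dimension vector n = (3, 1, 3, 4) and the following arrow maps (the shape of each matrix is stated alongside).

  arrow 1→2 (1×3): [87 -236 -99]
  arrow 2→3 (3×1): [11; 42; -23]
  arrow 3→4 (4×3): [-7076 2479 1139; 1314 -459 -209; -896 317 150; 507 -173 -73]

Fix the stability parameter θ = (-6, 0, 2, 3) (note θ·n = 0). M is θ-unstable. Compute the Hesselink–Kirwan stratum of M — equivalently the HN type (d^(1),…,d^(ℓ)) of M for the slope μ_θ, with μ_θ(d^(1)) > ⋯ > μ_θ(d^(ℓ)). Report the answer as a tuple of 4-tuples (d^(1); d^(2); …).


Interval decomposition of M: I[1,1]^2, I[1,4], I[3,4]^2, I[4,4].
HN type (ℓ=4): μ^(1)=3; μ^(2)=2; μ^(3)=0; μ^(4)=-6

((0, 0, 0, 4); (0, 0, 3, 0); (0, 1, 0, 0); (3, 0, 0, 0))


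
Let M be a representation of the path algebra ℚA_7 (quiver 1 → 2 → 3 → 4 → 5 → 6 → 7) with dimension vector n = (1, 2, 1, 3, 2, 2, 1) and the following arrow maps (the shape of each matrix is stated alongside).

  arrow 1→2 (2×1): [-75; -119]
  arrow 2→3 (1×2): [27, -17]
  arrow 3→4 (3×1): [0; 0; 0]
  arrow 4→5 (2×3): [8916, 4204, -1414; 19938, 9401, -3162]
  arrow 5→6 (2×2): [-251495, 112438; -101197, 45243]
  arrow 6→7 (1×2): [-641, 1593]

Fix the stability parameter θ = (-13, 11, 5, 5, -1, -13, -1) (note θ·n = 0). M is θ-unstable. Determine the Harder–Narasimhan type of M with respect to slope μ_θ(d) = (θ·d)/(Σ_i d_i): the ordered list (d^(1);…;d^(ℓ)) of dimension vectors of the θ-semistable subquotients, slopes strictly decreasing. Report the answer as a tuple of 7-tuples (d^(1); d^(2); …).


Barcode: M ≅ I[1,3], I[2,2], I[4,4], I[4,6], I[4,7]. HN layers by μ_θ (6 steps, strictly decreasing):
  μ^(1)=11; μ^(2)=8; μ^(3)=5; μ^(4)=-1; μ^(5)=-3; μ^(6)=-13

((0, 1, 0, 0, 0, 0, 0); (0, 1, 1, 0, 0, 0, 0); (0, 0, 0, 1, 0, 0, 0); (0, 0, 0, 0, 0, 0, 1); (0, 0, 0, 2, 2, 2, 0); (1, 0, 0, 0, 0, 0, 0))


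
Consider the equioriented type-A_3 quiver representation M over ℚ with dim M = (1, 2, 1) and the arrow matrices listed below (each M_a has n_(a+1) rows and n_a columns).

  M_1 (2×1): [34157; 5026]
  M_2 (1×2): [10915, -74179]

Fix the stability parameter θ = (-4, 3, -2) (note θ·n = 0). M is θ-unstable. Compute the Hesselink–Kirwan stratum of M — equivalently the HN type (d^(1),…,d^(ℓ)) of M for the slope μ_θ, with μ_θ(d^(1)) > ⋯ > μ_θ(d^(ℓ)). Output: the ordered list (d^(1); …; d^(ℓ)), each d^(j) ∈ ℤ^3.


Barcode: M ≅ I[1,3], I[2,2]. HN layers by μ_θ (3 steps, strictly decreasing):
  μ^(1)=3; μ^(2)=1/2; μ^(3)=-4

((0, 1, 0); (0, 1, 1); (1, 0, 0))


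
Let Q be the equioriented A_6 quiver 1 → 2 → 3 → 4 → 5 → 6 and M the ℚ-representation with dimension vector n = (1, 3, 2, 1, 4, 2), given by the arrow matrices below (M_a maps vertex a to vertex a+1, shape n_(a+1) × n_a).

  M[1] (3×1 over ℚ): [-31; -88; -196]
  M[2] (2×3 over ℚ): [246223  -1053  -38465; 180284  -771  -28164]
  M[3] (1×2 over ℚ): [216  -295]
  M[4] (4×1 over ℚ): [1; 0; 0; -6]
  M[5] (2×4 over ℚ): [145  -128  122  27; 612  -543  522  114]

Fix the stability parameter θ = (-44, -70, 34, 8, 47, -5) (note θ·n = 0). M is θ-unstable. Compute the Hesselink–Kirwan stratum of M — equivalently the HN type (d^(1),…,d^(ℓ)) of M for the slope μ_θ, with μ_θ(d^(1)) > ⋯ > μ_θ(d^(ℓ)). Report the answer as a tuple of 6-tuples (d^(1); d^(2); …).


Barcode: M ≅ I[1,6], I[2,2], I[2,3], I[5,5]^2, I[5,6]. HN layers by μ_θ (5 steps, strictly decreasing):
  μ^(1)=47; μ^(2)=34; μ^(3)=21; μ^(4)=-57; μ^(5)=-70

((0, 0, 0, 0, 2, 0); (0, 0, 1, 0, 0, 0); (0, 0, 1, 1, 2, 2); (1, 1, 0, 0, 0, 0); (0, 2, 0, 0, 0, 0))


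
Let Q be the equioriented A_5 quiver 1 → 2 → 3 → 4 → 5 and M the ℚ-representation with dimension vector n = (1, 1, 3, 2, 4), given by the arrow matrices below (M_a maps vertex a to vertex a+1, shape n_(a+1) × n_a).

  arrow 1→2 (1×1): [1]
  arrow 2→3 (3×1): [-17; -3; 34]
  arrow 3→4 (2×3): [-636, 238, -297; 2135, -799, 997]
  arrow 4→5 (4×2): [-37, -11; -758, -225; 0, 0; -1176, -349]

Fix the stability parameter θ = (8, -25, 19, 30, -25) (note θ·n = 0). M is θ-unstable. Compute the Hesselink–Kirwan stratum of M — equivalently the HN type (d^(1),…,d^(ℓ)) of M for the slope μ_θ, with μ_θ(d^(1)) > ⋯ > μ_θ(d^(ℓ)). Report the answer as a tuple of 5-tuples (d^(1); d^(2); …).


Interval decomposition of M: I[1,3], I[3,5]^2, I[5,5]^2.
HN type (ℓ=4): μ^(1)=19; μ^(2)=8; μ^(3)=-17/2; μ^(4)=-25

((0, 0, 1, 0, 0); (0, 0, 2, 2, 2); (1, 1, 0, 0, 0); (0, 0, 0, 0, 2))


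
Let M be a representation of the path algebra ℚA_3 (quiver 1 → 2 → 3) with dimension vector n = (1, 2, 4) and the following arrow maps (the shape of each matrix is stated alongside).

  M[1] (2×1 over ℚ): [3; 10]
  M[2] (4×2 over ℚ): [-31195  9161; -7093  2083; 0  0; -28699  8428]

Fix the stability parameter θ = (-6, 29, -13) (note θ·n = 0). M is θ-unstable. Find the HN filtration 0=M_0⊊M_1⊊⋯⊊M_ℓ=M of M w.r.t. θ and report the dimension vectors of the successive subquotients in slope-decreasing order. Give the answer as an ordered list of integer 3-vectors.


Interval decomposition of M: I[1,3], I[2,3], I[3,3]^2.
HN type (ℓ=3): μ^(1)=8; μ^(2)=-6; μ^(3)=-13

((0, 2, 2); (1, 0, 0); (0, 0, 2))


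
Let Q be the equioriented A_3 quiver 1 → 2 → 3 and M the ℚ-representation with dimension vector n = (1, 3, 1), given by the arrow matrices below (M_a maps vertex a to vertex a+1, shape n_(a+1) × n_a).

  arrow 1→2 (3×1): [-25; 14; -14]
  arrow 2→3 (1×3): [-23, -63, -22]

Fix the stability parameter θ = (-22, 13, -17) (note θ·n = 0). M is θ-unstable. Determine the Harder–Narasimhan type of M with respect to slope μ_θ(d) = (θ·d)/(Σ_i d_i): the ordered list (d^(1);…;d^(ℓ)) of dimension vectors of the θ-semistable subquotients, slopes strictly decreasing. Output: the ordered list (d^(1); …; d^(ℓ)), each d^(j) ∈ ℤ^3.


Interval decomposition of M: I[1,3], I[2,2]^2.
HN type (ℓ=3): μ^(1)=13; μ^(2)=-2; μ^(3)=-22

((0, 2, 0); (0, 1, 1); (1, 0, 0))


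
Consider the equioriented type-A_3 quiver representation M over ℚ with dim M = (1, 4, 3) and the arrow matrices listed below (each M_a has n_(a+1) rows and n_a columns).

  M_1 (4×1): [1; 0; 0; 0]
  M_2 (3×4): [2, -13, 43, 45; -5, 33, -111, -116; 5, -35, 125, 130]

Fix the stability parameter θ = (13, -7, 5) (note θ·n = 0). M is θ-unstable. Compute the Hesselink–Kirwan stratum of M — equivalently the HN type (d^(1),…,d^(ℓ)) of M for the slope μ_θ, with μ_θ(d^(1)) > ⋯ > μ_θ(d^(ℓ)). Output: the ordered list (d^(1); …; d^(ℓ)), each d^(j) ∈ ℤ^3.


Barcode: M ≅ I[1,3], I[2,2]^2, I[2,3], I[3,3]. HN layers by μ_θ (3 steps, strictly decreasing):
  μ^(1)=5; μ^(2)=3; μ^(3)=-7

((0, 0, 3); (1, 1, 0); (0, 3, 0))


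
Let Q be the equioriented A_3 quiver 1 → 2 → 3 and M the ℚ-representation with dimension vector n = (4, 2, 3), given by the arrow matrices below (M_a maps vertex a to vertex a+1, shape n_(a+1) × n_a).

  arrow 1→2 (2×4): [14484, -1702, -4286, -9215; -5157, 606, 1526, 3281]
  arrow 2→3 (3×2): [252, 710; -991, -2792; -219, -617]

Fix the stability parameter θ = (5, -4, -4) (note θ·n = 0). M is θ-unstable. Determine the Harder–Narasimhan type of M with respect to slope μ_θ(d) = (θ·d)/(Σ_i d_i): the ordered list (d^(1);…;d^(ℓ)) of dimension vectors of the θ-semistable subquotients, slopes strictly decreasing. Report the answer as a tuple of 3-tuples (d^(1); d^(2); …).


Via rank(M_{q-1}∘⋯∘M_p): M ≅ I[1,1]^2, I[1,3]^2, I[3,3].
μ_θ-semistable layers: μ^(1)=5; μ^(2)=-1; μ^(3)=-4

((2, 0, 0); (2, 2, 2); (0, 0, 1))


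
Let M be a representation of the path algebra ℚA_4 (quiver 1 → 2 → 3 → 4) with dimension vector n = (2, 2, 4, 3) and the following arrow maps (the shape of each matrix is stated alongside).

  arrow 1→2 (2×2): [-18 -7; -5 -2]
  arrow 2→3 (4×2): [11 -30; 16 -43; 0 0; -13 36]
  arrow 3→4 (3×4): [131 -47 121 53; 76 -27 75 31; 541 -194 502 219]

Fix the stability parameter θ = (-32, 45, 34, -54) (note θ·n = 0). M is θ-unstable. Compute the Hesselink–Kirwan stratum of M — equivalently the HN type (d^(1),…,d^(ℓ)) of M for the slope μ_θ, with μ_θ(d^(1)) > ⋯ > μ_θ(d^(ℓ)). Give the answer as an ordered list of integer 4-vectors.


Interval decomposition of M: I[1,4]^2, I[3,3], I[3,4].
HN type (ℓ=4): μ^(1)=34; μ^(2)=25/3; μ^(3)=-10; μ^(4)=-32

((0, 0, 1, 0); (0, 2, 2, 2); (0, 0, 1, 1); (2, 0, 0, 0))


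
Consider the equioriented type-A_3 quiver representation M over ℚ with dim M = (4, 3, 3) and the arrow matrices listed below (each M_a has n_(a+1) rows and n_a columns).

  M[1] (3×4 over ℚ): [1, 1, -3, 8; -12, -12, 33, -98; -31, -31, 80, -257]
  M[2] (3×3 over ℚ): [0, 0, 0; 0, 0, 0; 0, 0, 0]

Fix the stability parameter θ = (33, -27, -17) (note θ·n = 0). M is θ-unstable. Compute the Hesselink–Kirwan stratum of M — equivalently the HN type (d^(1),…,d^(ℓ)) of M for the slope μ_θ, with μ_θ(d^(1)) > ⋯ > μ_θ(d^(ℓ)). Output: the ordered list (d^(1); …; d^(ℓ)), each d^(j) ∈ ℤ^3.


Interval decomposition of M: I[1,1], I[1,2]^3, I[3,3]^3.
HN type (ℓ=3): μ^(1)=33; μ^(2)=3; μ^(3)=-17

((1, 0, 0); (3, 3, 0); (0, 0, 3))
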